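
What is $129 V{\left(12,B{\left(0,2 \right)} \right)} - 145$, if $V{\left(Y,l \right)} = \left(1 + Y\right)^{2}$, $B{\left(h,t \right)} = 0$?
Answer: $21656$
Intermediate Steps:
$129 V{\left(12,B{\left(0,2 \right)} \right)} - 145 = 129 \left(1 + 12\right)^{2} - 145 = 129 \cdot 13^{2} - 145 = 129 \cdot 169 - 145 = 21801 - 145 = 21656$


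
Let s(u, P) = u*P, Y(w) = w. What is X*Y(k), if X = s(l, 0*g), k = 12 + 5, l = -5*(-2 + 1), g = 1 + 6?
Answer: 0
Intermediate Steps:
g = 7
l = 5 (l = -5*(-1) = 5)
k = 17
s(u, P) = P*u
X = 0 (X = (0*7)*5 = 0*5 = 0)
X*Y(k) = 0*17 = 0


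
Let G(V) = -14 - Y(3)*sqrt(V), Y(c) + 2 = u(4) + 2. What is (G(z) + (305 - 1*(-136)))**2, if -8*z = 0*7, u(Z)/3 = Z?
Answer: 182329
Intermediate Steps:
u(Z) = 3*Z
Y(c) = 12 (Y(c) = -2 + (3*4 + 2) = -2 + (12 + 2) = -2 + 14 = 12)
z = 0 (z = -0*7 = -1/8*0 = 0)
G(V) = -14 - 12*sqrt(V)
(G(z) + (305 - 1*(-136)))**2 = ((-14 - 12*sqrt(0)) + (305 - 1*(-136)))**2 = ((-14 - 12*0) + (305 + 136))**2 = ((-14 + 0) + 441)**2 = (-14 + 441)**2 = 427**2 = 182329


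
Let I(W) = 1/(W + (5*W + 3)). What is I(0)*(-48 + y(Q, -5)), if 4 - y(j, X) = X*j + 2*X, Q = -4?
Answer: -18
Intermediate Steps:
y(j, X) = 4 - 2*X - X*j (y(j, X) = 4 - (X*j + 2*X) = 4 - (2*X + X*j) = 4 + (-2*X - X*j) = 4 - 2*X - X*j)
I(W) = 1/(3 + 6*W) (I(W) = 1/(W + (3 + 5*W)) = 1/(3 + 6*W))
I(0)*(-48 + y(Q, -5)) = (1/(3*(1 + 2*0)))*(-48 + (4 - 2*(-5) - 1*(-5)*(-4))) = (1/(3*(1 + 0)))*(-48 + (4 + 10 - 20)) = ((1/3)/1)*(-48 - 6) = ((1/3)*1)*(-54) = (1/3)*(-54) = -18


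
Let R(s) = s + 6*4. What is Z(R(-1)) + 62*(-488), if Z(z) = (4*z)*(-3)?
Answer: -30532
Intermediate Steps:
R(s) = 24 + s (R(s) = s + 24 = 24 + s)
Z(z) = -12*z
Z(R(-1)) + 62*(-488) = -12*(24 - 1) + 62*(-488) = -12*23 - 30256 = -276 - 30256 = -30532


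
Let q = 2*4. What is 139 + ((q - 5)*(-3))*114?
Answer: -887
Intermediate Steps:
q = 8
139 + ((q - 5)*(-3))*114 = 139 + ((8 - 5)*(-3))*114 = 139 + (3*(-3))*114 = 139 - 9*114 = 139 - 1026 = -887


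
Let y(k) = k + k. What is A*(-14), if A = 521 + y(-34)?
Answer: -6342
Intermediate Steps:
y(k) = 2*k
A = 453 (A = 521 + 2*(-34) = 521 - 68 = 453)
A*(-14) = 453*(-14) = -6342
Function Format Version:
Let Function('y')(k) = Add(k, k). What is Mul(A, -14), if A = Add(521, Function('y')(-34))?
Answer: -6342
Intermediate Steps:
Function('y')(k) = Mul(2, k)
A = 453 (A = Add(521, Mul(2, -34)) = Add(521, -68) = 453)
Mul(A, -14) = Mul(453, -14) = -6342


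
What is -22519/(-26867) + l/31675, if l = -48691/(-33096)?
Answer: 23608331681297/28165100598600 ≈ 0.83821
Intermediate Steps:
l = 48691/33096 (l = -48691*(-1/33096) = 48691/33096 ≈ 1.4712)
-22519/(-26867) + l/31675 = -22519/(-26867) + (48691/33096)/31675 = -22519*(-1/26867) + (48691/33096)*(1/31675) = 22519/26867 + 48691/1048315800 = 23608331681297/28165100598600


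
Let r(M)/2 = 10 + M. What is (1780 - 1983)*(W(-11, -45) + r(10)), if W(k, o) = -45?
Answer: 1015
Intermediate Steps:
r(M) = 20 + 2*M (r(M) = 2*(10 + M) = 20 + 2*M)
(1780 - 1983)*(W(-11, -45) + r(10)) = (1780 - 1983)*(-45 + (20 + 2*10)) = -203*(-45 + (20 + 20)) = -203*(-45 + 40) = -203*(-5) = 1015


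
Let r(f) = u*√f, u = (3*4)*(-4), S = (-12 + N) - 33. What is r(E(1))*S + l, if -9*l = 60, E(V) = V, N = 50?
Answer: -740/3 ≈ -246.67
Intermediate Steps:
l = -20/3 (l = -⅑*60 = -20/3 ≈ -6.6667)
S = 5 (S = (-12 + 50) - 33 = 38 - 33 = 5)
u = -48 (u = 12*(-4) = -48)
r(f) = -48*√f
r(E(1))*S + l = -48*√1*5 - 20/3 = -48*1*5 - 20/3 = -48*5 - 20/3 = -240 - 20/3 = -740/3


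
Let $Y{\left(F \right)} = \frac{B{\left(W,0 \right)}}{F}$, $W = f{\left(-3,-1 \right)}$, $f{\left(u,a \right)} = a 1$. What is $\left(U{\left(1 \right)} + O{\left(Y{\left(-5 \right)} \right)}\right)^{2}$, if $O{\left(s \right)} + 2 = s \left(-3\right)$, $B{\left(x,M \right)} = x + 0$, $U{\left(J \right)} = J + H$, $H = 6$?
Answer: $\frac{484}{25} \approx 19.36$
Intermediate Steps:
$f{\left(u,a \right)} = a$
$W = -1$
$U{\left(J \right)} = 6 + J$ ($U{\left(J \right)} = J + 6 = 6 + J$)
$B{\left(x,M \right)} = x$
$Y{\left(F \right)} = - \frac{1}{F}$
$O{\left(s \right)} = -2 - 3 s$ ($O{\left(s \right)} = -2 + s \left(-3\right) = -2 - 3 s$)
$\left(U{\left(1 \right)} + O{\left(Y{\left(-5 \right)} \right)}\right)^{2} = \left(\left(6 + 1\right) - \left(2 + 3 \left(- \frac{1}{-5}\right)\right)\right)^{2} = \left(7 - \left(2 + 3 \left(\left(-1\right) \left(- \frac{1}{5}\right)\right)\right)\right)^{2} = \left(7 - \frac{13}{5}\right)^{2} = \left(\frac{22}{5}\right)^{2} = \frac{484}{25}$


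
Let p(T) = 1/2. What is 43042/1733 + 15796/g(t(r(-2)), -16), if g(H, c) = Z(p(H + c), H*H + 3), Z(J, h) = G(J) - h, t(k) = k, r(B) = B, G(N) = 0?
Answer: -27073174/12131 ≈ -2231.7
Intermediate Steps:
p(T) = ½
Z(J, h) = -h (Z(J, h) = 0 - h = -h)
g(H, c) = -3 - H² (g(H, c) = -(H*H + 3) = -(H² + 3) = -(3 + H²) = -3 - H²)
43042/1733 + 15796/g(t(r(-2)), -16) = 43042/1733 + 15796/(-3 - 1*(-2)²) = 43042*(1/1733) + 15796/(-3 - 1*4) = 43042/1733 + 15796/(-3 - 4) = 43042/1733 + 15796/(-7) = 43042/1733 + 15796*(-⅐) = 43042/1733 - 15796/7 = -27073174/12131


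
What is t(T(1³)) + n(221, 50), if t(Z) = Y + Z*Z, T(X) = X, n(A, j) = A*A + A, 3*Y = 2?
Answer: 147191/3 ≈ 49064.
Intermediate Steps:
Y = ⅔ (Y = (⅓)*2 = ⅔ ≈ 0.66667)
n(A, j) = A + A² (n(A, j) = A² + A = A + A²)
t(Z) = ⅔ + Z² (t(Z) = ⅔ + Z*Z = ⅔ + Z²)
t(T(1³)) + n(221, 50) = (⅔ + (1³)²) + 221*(1 + 221) = (⅔ + 1²) + 221*222 = (⅔ + 1) + 49062 = 5/3 + 49062 = 147191/3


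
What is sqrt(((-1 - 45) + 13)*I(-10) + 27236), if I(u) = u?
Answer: sqrt(27566) ≈ 166.03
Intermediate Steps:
sqrt(((-1 - 45) + 13)*I(-10) + 27236) = sqrt(((-1 - 45) + 13)*(-10) + 27236) = sqrt((-46 + 13)*(-10) + 27236) = sqrt(-33*(-10) + 27236) = sqrt(330 + 27236) = sqrt(27566)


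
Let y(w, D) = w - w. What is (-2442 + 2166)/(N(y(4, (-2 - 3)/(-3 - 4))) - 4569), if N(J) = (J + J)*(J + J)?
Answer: 92/1523 ≈ 0.060407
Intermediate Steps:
y(w, D) = 0
N(J) = 4*J² (N(J) = (2*J)*(2*J) = 4*J²)
(-2442 + 2166)/(N(y(4, (-2 - 3)/(-3 - 4))) - 4569) = (-2442 + 2166)/(4*0² - 4569) = -276/(4*0 - 4569) = -276/(0 - 4569) = -276/(-4569) = -276*(-1/4569) = 92/1523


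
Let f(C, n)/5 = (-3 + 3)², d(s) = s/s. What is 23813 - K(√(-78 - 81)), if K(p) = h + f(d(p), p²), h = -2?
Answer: 23815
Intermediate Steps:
d(s) = 1
f(C, n) = 0 (f(C, n) = 5*(-3 + 3)² = 5*0² = 5*0 = 0)
K(p) = -2 (K(p) = -2 + 0 = -2)
23813 - K(√(-78 - 81)) = 23813 - 1*(-2) = 23813 + 2 = 23815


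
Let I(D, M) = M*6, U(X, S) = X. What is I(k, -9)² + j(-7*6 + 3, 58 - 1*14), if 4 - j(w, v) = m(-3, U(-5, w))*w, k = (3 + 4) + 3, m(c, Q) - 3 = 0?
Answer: 3037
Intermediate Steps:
m(c, Q) = 3 (m(c, Q) = 3 + 0 = 3)
k = 10 (k = 7 + 3 = 10)
j(w, v) = 4 - 3*w
I(D, M) = 6*M
I(k, -9)² + j(-7*6 + 3, 58 - 1*14) = (6*(-9))² + (4 - 3*(-7*6 + 3)) = (-54)² + (4 - 3*(-42 + 3)) = 2916 + (4 - 3*(-39)) = 2916 + (4 + 117) = 2916 + 121 = 3037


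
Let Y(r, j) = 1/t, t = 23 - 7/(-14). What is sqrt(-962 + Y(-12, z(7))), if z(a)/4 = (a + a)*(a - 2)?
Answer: 2*I*sqrt(531241)/47 ≈ 31.015*I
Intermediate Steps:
z(a) = 8*a*(-2 + a) (z(a) = 4*((a + a)*(a - 2)) = 4*((2*a)*(-2 + a)) = 4*(2*a*(-2 + a)) = 8*a*(-2 + a))
t = 47/2 (t = 23 - 7*(-1)/14 = 23 - 1*(-1/2) = 23 + 1/2 = 47/2 ≈ 23.500)
Y(r, j) = 2/47 (Y(r, j) = 1/(47/2) = 2/47)
sqrt(-962 + Y(-12, z(7))) = sqrt(-962 + 2/47) = sqrt(-45212/47) = 2*I*sqrt(531241)/47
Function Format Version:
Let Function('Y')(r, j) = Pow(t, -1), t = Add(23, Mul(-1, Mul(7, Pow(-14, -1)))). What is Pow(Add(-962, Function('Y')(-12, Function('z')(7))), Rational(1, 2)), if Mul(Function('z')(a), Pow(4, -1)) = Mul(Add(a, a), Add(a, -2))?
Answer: Mul(Rational(2, 47), I, Pow(531241, Rational(1, 2))) ≈ Mul(31.015, I)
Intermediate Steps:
Function('z')(a) = Mul(8, a, Add(-2, a)) (Function('z')(a) = Mul(4, Mul(Add(a, a), Add(a, -2))) = Mul(4, Mul(Mul(2, a), Add(-2, a))) = Mul(4, Mul(2, a, Add(-2, a))) = Mul(8, a, Add(-2, a)))
t = Rational(47, 2) (t = Add(23, Mul(-1, Mul(7, Rational(-1, 14)))) = Add(23, Mul(-1, Rational(-1, 2))) = Add(23, Rational(1, 2)) = Rational(47, 2) ≈ 23.500)
Function('Y')(r, j) = Rational(2, 47) (Function('Y')(r, j) = Pow(Rational(47, 2), -1) = Rational(2, 47))
Pow(Add(-962, Function('Y')(-12, Function('z')(7))), Rational(1, 2)) = Pow(Add(-962, Rational(2, 47)), Rational(1, 2)) = Pow(Rational(-45212, 47), Rational(1, 2)) = Mul(Rational(2, 47), I, Pow(531241, Rational(1, 2)))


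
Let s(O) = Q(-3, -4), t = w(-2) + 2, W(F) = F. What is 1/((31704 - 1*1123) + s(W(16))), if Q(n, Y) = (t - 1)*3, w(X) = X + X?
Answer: 1/30572 ≈ 3.2710e-5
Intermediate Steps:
w(X) = 2*X
t = -2 (t = 2*(-2) + 2 = -4 + 2 = -2)
Q(n, Y) = -9 (Q(n, Y) = (-2 - 1)*3 = -3*3 = -9)
s(O) = -9
1/((31704 - 1*1123) + s(W(16))) = 1/((31704 - 1*1123) - 9) = 1/((31704 - 1123) - 9) = 1/(30581 - 9) = 1/30572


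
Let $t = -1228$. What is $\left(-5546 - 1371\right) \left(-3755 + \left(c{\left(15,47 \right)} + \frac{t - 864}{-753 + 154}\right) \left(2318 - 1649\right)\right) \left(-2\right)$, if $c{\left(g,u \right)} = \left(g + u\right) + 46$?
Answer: $\frac{586966258334}{599} \approx 9.7991 \cdot 10^{8}$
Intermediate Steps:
$c{\left(g,u \right)} = 46 + g + u$
$\left(-5546 - 1371\right) \left(-3755 + \left(c{\left(15,47 \right)} + \frac{t - 864}{-753 + 154}\right) \left(2318 - 1649\right)\right) \left(-2\right) = \left(-5546 - 1371\right) \left(-3755 + \left(\left(46 + 15 + 47\right) + \frac{-1228 - 864}{-753 + 154}\right) \left(2318 - 1649\right)\right) \left(-2\right) = - 6917 \left(-3755 + \left(108 - \frac{2092}{-599}\right) 669\right) \left(-2\right) = - 6917 \left(-3755 + \left(108 - - \frac{2092}{599}\right) 669\right) \left(-2\right) = - 6917 \left(-3755 + \left(108 + \frac{2092}{599}\right) 669\right) \left(-2\right) = - 6917 \left(-3755 + \frac{66784}{599} \cdot 669\right) \left(-2\right) = - 6917 \left(-3755 + \frac{44678496}{599}\right) \left(-2\right) = \left(-6917\right) \frac{42429251}{599} \left(-2\right) = \left(- \frac{293483129167}{599}\right) \left(-2\right) = \frac{586966258334}{599}$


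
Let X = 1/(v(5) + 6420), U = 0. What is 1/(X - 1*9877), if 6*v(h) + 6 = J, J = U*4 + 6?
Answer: -6420/63410339 ≈ -0.00010125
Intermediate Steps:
J = 6 (J = 0*4 + 6 = 0 + 6 = 6)
v(h) = 0 (v(h) = -1 + (1/6)*6 = -1 + 1 = 0)
X = 1/6420 (X = 1/(0 + 6420) = 1/6420 ≈ 0.00015576)
1/(X - 1*9877) = 1/(1/6420 - 1*9877) = 1/(1/6420 - 9877) = 1/(-63410339/6420) = -6420/63410339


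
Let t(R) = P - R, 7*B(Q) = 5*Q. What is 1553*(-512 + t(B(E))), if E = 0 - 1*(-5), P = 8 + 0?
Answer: -5517809/7 ≈ -7.8826e+5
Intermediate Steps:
P = 8
E = 5 (E = 0 + 5 = 5)
B(Q) = 5*Q/7 (B(Q) = (5*Q)/7 = 5*Q/7)
t(R) = 8 - R
1553*(-512 + t(B(E))) = 1553*(-512 + (8 - 5*5/7)) = 1553*(-512 + (8 - 1*25/7)) = 1553*(-512 + (8 - 25/7)) = 1553*(-512 + 31/7) = 1553*(-3553/7) = -5517809/7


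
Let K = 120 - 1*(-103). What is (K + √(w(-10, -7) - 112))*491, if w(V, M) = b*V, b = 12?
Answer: 109493 + 982*I*√58 ≈ 1.0949e+5 + 7478.7*I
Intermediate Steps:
K = 223 (K = 120 + 103 = 223)
w(V, M) = 12*V
(K + √(w(-10, -7) - 112))*491 = (223 + √(12*(-10) - 112))*491 = (223 + √(-120 - 112))*491 = (223 + √(-232))*491 = (223 + 2*I*√58)*491 = 109493 + 982*I*√58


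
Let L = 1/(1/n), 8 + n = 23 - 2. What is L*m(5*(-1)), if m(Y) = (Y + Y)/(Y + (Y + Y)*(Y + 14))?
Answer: 26/19 ≈ 1.3684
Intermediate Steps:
n = 13 (n = -8 + (23 - 2) = -8 + 21 = 13)
m(Y) = 2*Y/(Y + 2*Y*(14 + Y)) (m(Y) = (2*Y)/(Y + (2*Y)*(14 + Y)) = (2*Y)/(Y + 2*Y*(14 + Y)) = 2*Y/(Y + 2*Y*(14 + Y)))
L = 13 (L = 1/(1/13) = 13)
L*m(5*(-1)) = 13*(2/(29 + 2*(5*(-1)))) = 13*(2/(29 + 2*(-5))) = 13*(2/(29 - 10)) = 13*(2/19) = 26/19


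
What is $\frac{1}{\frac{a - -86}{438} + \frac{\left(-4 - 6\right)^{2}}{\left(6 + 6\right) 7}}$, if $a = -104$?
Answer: $\frac{1533}{1762} \approx 0.87003$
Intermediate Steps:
$\frac{1}{\frac{a - -86}{438} + \frac{\left(-4 - 6\right)^{2}}{\left(6 + 6\right) 7}} = \frac{1}{\frac{-104 - -86}{438} + \frac{\left(-4 - 6\right)^{2}}{\left(6 + 6\right) 7}} = \frac{1}{\left(-104 + 86\right) \frac{1}{438} + \frac{\left(-10\right)^{2}}{12 \cdot 7}} = \frac{1}{\left(-18\right) \frac{1}{438} + \frac{100}{84}} = \frac{1}{- \frac{3}{73} + 100 \cdot \frac{1}{84}} = \frac{1}{- \frac{3}{73} + \frac{25}{21}} = \frac{1}{\frac{1762}{1533}} = \frac{1533}{1762}$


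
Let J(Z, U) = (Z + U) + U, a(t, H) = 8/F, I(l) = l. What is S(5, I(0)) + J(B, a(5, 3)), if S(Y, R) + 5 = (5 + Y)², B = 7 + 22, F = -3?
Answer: 356/3 ≈ 118.67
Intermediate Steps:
B = 29
S(Y, R) = -5 + (5 + Y)²
a(t, H) = -8/3 (a(t, H) = 8/(-3) = 8*(-⅓) = -8/3)
J(Z, U) = Z + 2*U (J(Z, U) = (U + Z) + U = Z + 2*U)
S(5, I(0)) + J(B, a(5, 3)) = (-5 + (5 + 5)²) + (29 + 2*(-8/3)) = (-5 + 10²) + (29 - 16/3) = (-5 + 100) + 71/3 = 95 + 71/3 = 356/3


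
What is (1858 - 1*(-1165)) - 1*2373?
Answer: 650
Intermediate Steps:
(1858 - 1*(-1165)) - 1*2373 = (1858 + 1165) - 2373 = 3023 - 2373 = 650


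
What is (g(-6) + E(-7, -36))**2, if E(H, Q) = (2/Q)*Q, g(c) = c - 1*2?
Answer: 36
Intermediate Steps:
g(c) = -2 + c (g(c) = c - 2 = -2 + c)
E(H, Q) = 2
(g(-6) + E(-7, -36))**2 = ((-2 - 6) + 2)**2 = (-8 + 2)**2 = (-6)**2 = 36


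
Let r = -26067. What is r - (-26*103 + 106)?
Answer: -23495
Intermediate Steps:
r - (-26*103 + 106) = -26067 - (-26*103 + 106) = -26067 - (-2678 + 106) = -26067 - 1*(-2572) = -26067 + 2572 = -23495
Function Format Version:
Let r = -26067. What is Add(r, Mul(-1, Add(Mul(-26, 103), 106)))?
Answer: -23495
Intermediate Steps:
Add(r, Mul(-1, Add(Mul(-26, 103), 106))) = Add(-26067, Mul(-1, Add(Mul(-26, 103), 106))) = Add(-26067, Mul(-1, Add(-2678, 106))) = Add(-26067, Mul(-1, -2572)) = Add(-26067, 2572) = -23495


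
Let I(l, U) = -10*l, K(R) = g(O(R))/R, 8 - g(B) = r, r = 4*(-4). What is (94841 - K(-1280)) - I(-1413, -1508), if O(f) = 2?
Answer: 12913763/160 ≈ 80711.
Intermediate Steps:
r = -16
g(B) = 24 (g(B) = 8 - 1*(-16) = 8 + 16 = 24)
K(R) = 24/R
(94841 - K(-1280)) - I(-1413, -1508) = (94841 - 24/(-1280)) - (-10)*(-1413) = (94841 - 24*(-1)/1280) - 1*14130 = (94841 - 1*(-3/160)) - 14130 = (94841 + 3/160) - 14130 = 15174563/160 - 14130 = 12913763/160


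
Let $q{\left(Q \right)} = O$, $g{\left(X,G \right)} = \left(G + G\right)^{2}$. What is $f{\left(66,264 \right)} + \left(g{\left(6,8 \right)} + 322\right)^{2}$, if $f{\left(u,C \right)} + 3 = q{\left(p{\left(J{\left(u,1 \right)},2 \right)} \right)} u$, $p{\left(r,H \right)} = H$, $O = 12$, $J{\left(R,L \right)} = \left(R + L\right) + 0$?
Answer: $334873$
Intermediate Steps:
$J{\left(R,L \right)} = L + R$ ($J{\left(R,L \right)} = \left(L + R\right) + 0 = L + R$)
$g{\left(X,G \right)} = 4 G^{2}$ ($g{\left(X,G \right)} = \left(2 G\right)^{2} = 4 G^{2}$)
$q{\left(Q \right)} = 12$
$f{\left(u,C \right)} = -3 + 12 u$
$f{\left(66,264 \right)} + \left(g{\left(6,8 \right)} + 322\right)^{2} = \left(-3 + 12 \cdot 66\right) + \left(4 \cdot 8^{2} + 322\right)^{2} = \left(-3 + 792\right) + \left(4 \cdot 64 + 322\right)^{2} = 789 + \left(256 + 322\right)^{2} = 789 + 578^{2} = 789 + 334084 = 334873$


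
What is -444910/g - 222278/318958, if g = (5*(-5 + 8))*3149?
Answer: -15240690511/1506598113 ≈ -10.116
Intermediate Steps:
g = 47235 (g = (5*3)*3149 = 15*3149 = 47235)
-444910/g - 222278/318958 = -444910/47235 - 222278/318958 = -444910*1/47235 - 222278*1/318958 = -88982/9447 - 111139/159479 = -15240690511/1506598113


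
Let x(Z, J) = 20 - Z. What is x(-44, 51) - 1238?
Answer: -1174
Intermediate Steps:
x(-44, 51) - 1238 = (20 - 1*(-44)) - 1238 = (20 + 44) - 1238 = 64 - 1238 = -1174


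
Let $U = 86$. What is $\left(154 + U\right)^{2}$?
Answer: $57600$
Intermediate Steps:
$\left(154 + U\right)^{2} = \left(154 + 86\right)^{2} = 240^{2} = 57600$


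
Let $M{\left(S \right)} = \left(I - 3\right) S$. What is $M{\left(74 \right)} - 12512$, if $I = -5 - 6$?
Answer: $-13548$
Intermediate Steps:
$I = -11$ ($I = -5 - 6 = -11$)
$M{\left(S \right)} = - 14 S$ ($M{\left(S \right)} = \left(-11 - 3\right) S = - 14 S$)
$M{\left(74 \right)} - 12512 = \left(-14\right) 74 - 12512 = -1036 - 12512 = -13548$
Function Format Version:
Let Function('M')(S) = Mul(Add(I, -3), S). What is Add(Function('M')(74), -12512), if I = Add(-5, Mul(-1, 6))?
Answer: -13548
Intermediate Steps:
I = -11 (I = Add(-5, -6) = -11)
Function('M')(S) = Mul(-14, S) (Function('M')(S) = Mul(Add(-11, -3), S) = Mul(-14, S))
Add(Function('M')(74), -12512) = Add(Mul(-14, 74), -12512) = Add(-1036, -12512) = -13548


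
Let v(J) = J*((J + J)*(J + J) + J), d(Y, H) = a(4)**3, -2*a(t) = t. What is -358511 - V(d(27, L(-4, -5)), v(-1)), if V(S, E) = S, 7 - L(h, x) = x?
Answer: -358503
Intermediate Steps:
a(t) = -t/2
L(h, x) = 7 - x
d(Y, H) = -8 (d(Y, H) = (-1/2*4)**3 = (-2)**3 = -8)
v(J) = J*(J + 4*J**2) (v(J) = J*((2*J)*(2*J) + J) = J*(4*J**2 + J) = J*(J + 4*J**2))
-358511 - V(d(27, L(-4, -5)), v(-1)) = -358511 - 1*(-8) = -358511 + 8 = -358503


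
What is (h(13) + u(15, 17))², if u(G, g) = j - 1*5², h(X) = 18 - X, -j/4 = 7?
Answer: 2304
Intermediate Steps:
j = -28 (j = -4*7 = -28)
u(G, g) = -53 (u(G, g) = -28 - 1*5² = -28 - 1*25 = -28 - 25 = -53)
(h(13) + u(15, 17))² = ((18 - 1*13) - 53)² = ((18 - 13) - 53)² = (5 - 53)² = (-48)² = 2304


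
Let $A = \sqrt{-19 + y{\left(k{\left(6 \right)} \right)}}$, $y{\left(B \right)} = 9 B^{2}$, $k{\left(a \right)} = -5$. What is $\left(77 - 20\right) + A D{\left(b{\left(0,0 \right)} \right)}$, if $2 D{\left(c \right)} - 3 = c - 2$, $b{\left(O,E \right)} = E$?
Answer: $57 + \frac{\sqrt{206}}{2} \approx 64.176$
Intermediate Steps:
$D{\left(c \right)} = \frac{1}{2} + \frac{c}{2}$ ($D{\left(c \right)} = \frac{3}{2} + \frac{c - 2}{2} = \frac{3}{2} + \frac{-2 + c}{2} = \frac{3}{2} + \left(-1 + \frac{c}{2}\right) = \frac{1}{2} + \frac{c}{2}$)
$A = \sqrt{206}$ ($A = \sqrt{-19 + 9 \left(-5\right)^{2}} = \sqrt{-19 + 9 \cdot 25} = \sqrt{-19 + 225} = \sqrt{206} \approx 14.353$)
$\left(77 - 20\right) + A D{\left(b{\left(0,0 \right)} \right)} = \left(77 - 20\right) + \sqrt{206} \left(\frac{1}{2} + \frac{1}{2} \cdot 0\right) = \left(77 - 20\right) + \sqrt{206} \left(\frac{1}{2} + 0\right) = 57 + \sqrt{206} \cdot \frac{1}{2} = 57 + \frac{\sqrt{206}}{2}$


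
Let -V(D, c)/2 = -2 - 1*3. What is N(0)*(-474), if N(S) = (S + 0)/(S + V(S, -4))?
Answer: 0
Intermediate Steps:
V(D, c) = 10 (V(D, c) = -2*(-2 - 1*3) = -2*(-2 - 3) = -2*(-5) = 10)
N(S) = S/(10 + S) (N(S) = (S + 0)/(S + 10) = S/(10 + S))
N(0)*(-474) = (0/(10 + 0))*(-474) = (0/10)*(-474) = (0*(⅒))*(-474) = 0*(-474) = 0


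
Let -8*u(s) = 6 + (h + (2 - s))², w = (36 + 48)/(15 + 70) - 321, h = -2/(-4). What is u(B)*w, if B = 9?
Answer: 5249793/2720 ≈ 1930.1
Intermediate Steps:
h = ½ (h = -2*(-¼) = ½ ≈ 0.50000)
w = -27201/85 (w = 84/85 - 321 = -27201/85 ≈ -320.01)
u(s) = -¾ - (5/2 - s)²/8 (u(s) = -(6 + (½ + (2 - s))²)/8 = -(6 + (5/2 - s)²)/8 = -¾ - (5/2 - s)²/8)
u(B)*w = (-¾ - (-5 + 2*9)²/32)*(-27201/85) = (-¾ - (-5 + 18)²/32)*(-27201/85) = (-¾ - 1/32*13²)*(-27201/85) = (-¾ - 1/32*169)*(-27201/85) = (-¾ - 169/32)*(-27201/85) = -193/32*(-27201/85) = 5249793/2720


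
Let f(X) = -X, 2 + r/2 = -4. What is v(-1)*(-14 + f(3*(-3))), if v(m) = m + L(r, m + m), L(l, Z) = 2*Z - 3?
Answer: 40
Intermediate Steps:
r = -12 (r = -4 + 2*(-4) = -4 - 8 = -12)
L(l, Z) = -3 + 2*Z
v(m) = -3 + 5*m (v(m) = m + (-3 + 2*(m + m)) = m + (-3 + 2*(2*m)) = m + (-3 + 4*m) = -3 + 5*m)
v(-1)*(-14 + f(3*(-3))) = (-3 + 5*(-1))*(-14 - 3*(-3)) = (-3 - 5)*(-14 - 1*(-9)) = -8*(-14 + 9) = -8*(-5) = 40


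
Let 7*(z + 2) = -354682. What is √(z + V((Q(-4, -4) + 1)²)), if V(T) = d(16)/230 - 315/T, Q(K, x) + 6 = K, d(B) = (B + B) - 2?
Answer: I*√11821830398/483 ≈ 225.11*I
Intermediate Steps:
d(B) = -2 + 2*B (d(B) = 2*B - 2 = -2 + 2*B)
z = -354696/7 (z = -2 + (⅐)*(-354682) = -2 - 354682/7 = -354696/7 ≈ -50671.)
Q(K, x) = -6 + K
V(T) = 3/23 - 315/T (V(T) = (-2 + 2*16)/230 - 315/T = (-2 + 32)*(1/230) - 315/T = 30*(1/230) - 315/T = 3/23 - 315/T)
√(z + V((Q(-4, -4) + 1)²)) = √(-354696/7 + (3/23 - 315/((-6 - 4) + 1)²)) = √(-354696/7 + (3/23 - 315/(-10 + 1)²)) = √(-354696/7 + (3/23 - 315/((-9)²))) = √(-354696/7 + (3/23 - 315/81)) = √(-354696/7 + (3/23 - 315*1/81)) = √(-354696/7 + (3/23 - 35/9)) = √(-354696/7 - 778/207) = √(-73427518/1449) = I*√11821830398/483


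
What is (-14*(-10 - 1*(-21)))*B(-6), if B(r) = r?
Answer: 924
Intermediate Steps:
(-14*(-10 - 1*(-21)))*B(-6) = -14*(-10 - 1*(-21))*(-6) = -14*(-10 + 21)*(-6) = -14*11*(-6) = -154*(-6) = 924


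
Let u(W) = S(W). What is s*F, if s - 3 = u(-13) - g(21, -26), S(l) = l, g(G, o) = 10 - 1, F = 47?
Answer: -893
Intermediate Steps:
g(G, o) = 9
u(W) = W
s = -19 (s = 3 + (-13 - 1*9) = 3 + (-13 - 9) = 3 - 22 = -19)
s*F = -19*47 = -893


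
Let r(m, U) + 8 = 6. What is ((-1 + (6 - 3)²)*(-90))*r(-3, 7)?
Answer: 1440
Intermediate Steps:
r(m, U) = -2 (r(m, U) = -8 + 6 = -2)
((-1 + (6 - 3)²)*(-90))*r(-3, 7) = ((-1 + (6 - 3)²)*(-90))*(-2) = ((-1 + 3²)*(-90))*(-2) = ((-1 + 9)*(-90))*(-2) = (8*(-90))*(-2) = -720*(-2) = 1440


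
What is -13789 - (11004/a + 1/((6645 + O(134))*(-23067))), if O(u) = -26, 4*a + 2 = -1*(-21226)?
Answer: -798032891844062/57865899267 ≈ -13791.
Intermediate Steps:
a = 5306 (a = -½ + (-1*(-21226))/4 = -½ + (¼)*21226 = -½ + 10613/2 = 5306)
-13789 - (11004/a + 1/((6645 + O(134))*(-23067))) = -13789 - (11004/5306 + 1/((6645 - 26)*(-23067))) = -13789 - (11004*(1/5306) - 1/23067/6619) = -13789 - (786/379 + (1/6619)*(-1/23067)) = -13789 - (786/379 - 1/152680473) = -13789 - 1*120006851399/57865899267 = -13789 - 120006851399/57865899267 = -798032891844062/57865899267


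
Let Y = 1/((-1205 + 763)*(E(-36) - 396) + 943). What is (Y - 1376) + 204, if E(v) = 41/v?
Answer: -3722988074/3176611 ≈ -1172.0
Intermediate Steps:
Y = 18/3176611 (Y = 1/((-1205 + 763)*(41/(-36) - 396) + 943) = 1/(-442*(41*(-1/36) - 396) + 943) = 1/(-442*(-41/36 - 396) + 943) = 1/(-442*(-14297/36) + 943) = 1/(3159637/18 + 943) = 1/(3176611/18) = 18/3176611 ≈ 5.6664e-6)
(Y - 1376) + 204 = (18/3176611 - 1376) + 204 = -4371016718/3176611 + 204 = -3722988074/3176611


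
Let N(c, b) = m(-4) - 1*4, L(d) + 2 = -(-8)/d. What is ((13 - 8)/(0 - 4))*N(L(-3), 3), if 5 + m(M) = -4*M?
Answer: -35/4 ≈ -8.7500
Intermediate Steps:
m(M) = -5 - 4*M
L(d) = -2 + 8/d (L(d) = -2 - (-8)/d = -2 + 8/d)
N(c, b) = 7 (N(c, b) = (-5 - 4*(-4)) - 1*4 = (-5 + 16) - 4 = 11 - 4 = 7)
((13 - 8)/(0 - 4))*N(L(-3), 3) = ((13 - 8)/(0 - 4))*7 = (5/(-4))*7 = (5*(-¼))*7 = -5/4*7 = -35/4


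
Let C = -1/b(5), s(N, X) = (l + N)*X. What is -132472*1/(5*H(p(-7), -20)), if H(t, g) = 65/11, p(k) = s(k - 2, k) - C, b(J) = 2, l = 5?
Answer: -1457192/325 ≈ -4483.7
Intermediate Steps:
s(N, X) = X*(5 + N) (s(N, X) = (5 + N)*X = X*(5 + N))
C = -½ (C = -1/2 = -1*½ = -½ ≈ -0.50000)
p(k) = ½ + k*(3 + k) (p(k) = k*(5 + (k - 2)) - 1*(-½) = k*(5 + (-2 + k)) + ½ = k*(3 + k) + ½ = ½ + k*(3 + k))
H(t, g) = 65/11 (H(t, g) = 65*(1/11) = 65/11)
-132472*1/(5*H(p(-7), -20)) = -132472/(5*(65/11)) = -132472/325/11 = -132472*11/325 = -1457192/325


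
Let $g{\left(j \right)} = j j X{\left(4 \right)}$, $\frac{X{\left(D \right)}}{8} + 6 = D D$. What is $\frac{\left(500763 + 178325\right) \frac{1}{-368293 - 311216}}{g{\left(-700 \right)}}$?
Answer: $- \frac{42443}{1664797050000} \approx -2.5494 \cdot 10^{-8}$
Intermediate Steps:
$X{\left(D \right)} = -48 + 8 D^{2}$ ($X{\left(D \right)} = -48 + 8 D D = -48 + 8 D^{2}$)
$g{\left(j \right)} = 80 j^{2}$ ($g{\left(j \right)} = j j \left(-48 + 8 \cdot 4^{2}\right) = j^{2} \left(-48 + 8 \cdot 16\right) = j^{2} \left(-48 + 128\right) = j^{2} \cdot 80 = 80 j^{2}$)
$\frac{\left(500763 + 178325\right) \frac{1}{-368293 - 311216}}{g{\left(-700 \right)}} = \frac{\left(500763 + 178325\right) \frac{1}{-368293 - 311216}}{80 \left(-700\right)^{2}} = \frac{679088 \frac{1}{-679509}}{80 \cdot 490000} = \frac{679088 \left(- \frac{1}{679509}\right)}{39200000} = \left(- \frac{679088}{679509}\right) \frac{1}{39200000} = - \frac{42443}{1664797050000}$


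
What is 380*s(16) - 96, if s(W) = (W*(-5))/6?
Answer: -15488/3 ≈ -5162.7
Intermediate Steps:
s(W) = -5*W/6 (s(W) = -5*W*(1/6) = -5*W/6)
380*s(16) - 96 = 380*(-5/6*16) - 96 = 380*(-40/3) - 96 = -15200/3 - 96 = -15488/3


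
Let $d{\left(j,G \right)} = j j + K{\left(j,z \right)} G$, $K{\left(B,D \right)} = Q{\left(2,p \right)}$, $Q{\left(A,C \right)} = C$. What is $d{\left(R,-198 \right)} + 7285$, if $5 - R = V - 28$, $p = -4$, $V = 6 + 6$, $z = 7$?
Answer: $8518$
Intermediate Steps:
$V = 12$
$K{\left(B,D \right)} = -4$
$R = 21$ ($R = 5 - \left(12 - 28\right) = 5 - -16 = 5 + 16 = 21$)
$d{\left(j,G \right)} = j^{2} - 4 G$ ($d{\left(j,G \right)} = j j - 4 G = j^{2} - 4 G$)
$d{\left(R,-198 \right)} + 7285 = \left(21^{2} - -792\right) + 7285 = \left(441 + 792\right) + 7285 = 1233 + 7285 = 8518$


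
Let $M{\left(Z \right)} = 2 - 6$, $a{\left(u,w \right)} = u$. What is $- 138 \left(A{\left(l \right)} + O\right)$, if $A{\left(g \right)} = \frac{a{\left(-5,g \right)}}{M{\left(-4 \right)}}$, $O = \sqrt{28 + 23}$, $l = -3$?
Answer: $- \frac{345}{2} - 138 \sqrt{51} \approx -1158.0$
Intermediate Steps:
$M{\left(Z \right)} = -4$ ($M{\left(Z \right)} = 2 - 6 = -4$)
$O = \sqrt{51} \approx 7.1414$
$A{\left(g \right)} = \frac{5}{4}$ ($A{\left(g \right)} = - \frac{5}{-4} = \left(-5\right) \left(- \frac{1}{4}\right) = \frac{5}{4}$)
$- 138 \left(A{\left(l \right)} + O\right) = - 138 \left(\frac{5}{4} + \sqrt{51}\right) = - \frac{345}{2} - 138 \sqrt{51}$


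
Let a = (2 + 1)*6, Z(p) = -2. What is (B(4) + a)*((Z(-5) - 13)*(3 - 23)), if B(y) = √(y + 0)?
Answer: 6000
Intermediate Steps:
B(y) = √y
a = 18 (a = 3*6 = 18)
(B(4) + a)*((Z(-5) - 13)*(3 - 23)) = (√4 + 18)*((-2 - 13)*(3 - 23)) = (2 + 18)*(-15*(-20)) = 20*300 = 6000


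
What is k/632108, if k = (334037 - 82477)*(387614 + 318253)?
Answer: 44391975630/158027 ≈ 2.8091e+5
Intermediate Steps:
k = 177567902520 (k = 251560*705867 = 177567902520)
k/632108 = 177567902520/632108 = 177567902520*(1/632108) = 44391975630/158027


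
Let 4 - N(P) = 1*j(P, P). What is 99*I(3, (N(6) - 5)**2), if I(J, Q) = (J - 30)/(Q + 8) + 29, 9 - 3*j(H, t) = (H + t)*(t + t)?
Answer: 22957/8 ≈ 2869.6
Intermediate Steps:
j(H, t) = 3 - 2*t*(H + t)/3 (j(H, t) = 3 - (H + t)*(t + t)/3 = 3 - (H + t)*2*t/3 = 3 - 2*t*(H + t)/3)
N(P) = 1 + 4*P**2/3 (N(P) = 4 - (3 - 2*P**2/3 - 2*P*P/3) = 4 - (3 - 2*P**2/3 - 2*P**2/3) = 4 - (3 - 4*P**2/3) = 4 + (-3 + 4*P**2/3) = 1 + 4*P**2/3)
I(J, Q) = 29 + (-30 + J)/(8 + Q) (I(J, Q) = (-30 + J)/(8 + Q) + 29 = 29 + (-30 + J)/(8 + Q))
99*I(3, (N(6) - 5)**2) = 99*((202 + 3 + 29*((1 + (4/3)*6**2) - 5)**2)/(8 + ((1 + (4/3)*6**2) - 5)**2)) = 99*((202 + 3 + 29*((1 + (4/3)*36) - 5)**2)/(8 + ((1 + (4/3)*36) - 5)**2)) = 99*((202 + 3 + 29*((1 + 48) - 5)**2)/(8 + ((1 + 48) - 5)**2)) = 99*((202 + 3 + 29*(49 - 5)**2)/(8 + (49 - 5)**2)) = 99*((202 + 3 + 29*44**2)/(8 + 44**2)) = 99*((202 + 3 + 29*1936)/(8 + 1936)) = 99*((202 + 3 + 56144)/1944) = 99*((1/1944)*56349) = 99*(2087/72) = 22957/8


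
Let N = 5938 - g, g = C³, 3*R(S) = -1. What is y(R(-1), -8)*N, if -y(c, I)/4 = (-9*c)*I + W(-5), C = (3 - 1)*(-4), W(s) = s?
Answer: 748200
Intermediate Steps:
R(S) = -⅓ (R(S) = (⅓)*(-1) = -⅓)
C = -8 (C = 2*(-4) = -8)
y(c, I) = 20 + 36*I*c (y(c, I) = -4*((-9*c)*I - 5) = -4*(-9*I*c - 5) = -4*(-5 - 9*I*c) = 20 + 36*I*c)
g = -512 (g = (-8)³ = -512)
N = 6450 (N = 5938 - 1*(-512) = 5938 + 512 = 6450)
y(R(-1), -8)*N = (20 + 36*(-8)*(-⅓))*6450 = (20 + 96)*6450 = 116*6450 = 748200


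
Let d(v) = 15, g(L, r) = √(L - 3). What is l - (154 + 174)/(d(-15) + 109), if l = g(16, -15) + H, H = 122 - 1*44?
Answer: 2336/31 + √13 ≈ 78.960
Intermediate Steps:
g(L, r) = √(-3 + L)
H = 78 (H = 122 - 44 = 78)
l = 78 + √13 (l = √(-3 + 16) + 78 = √13 + 78 = 78 + √13 ≈ 81.606)
l - (154 + 174)/(d(-15) + 109) = (78 + √13) - (154 + 174)/(15 + 109) = (78 + √13) - 328/124 = (78 + √13) - 1*82/31 = (78 + √13) - 82/31 = 2336/31 + √13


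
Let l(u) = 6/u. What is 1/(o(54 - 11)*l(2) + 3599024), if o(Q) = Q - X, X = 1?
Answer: 1/3599150 ≈ 2.7784e-7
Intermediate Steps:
o(Q) = -1 + Q (o(Q) = Q - 1*1 = Q - 1 = -1 + Q)
1/(o(54 - 11)*l(2) + 3599024) = 1/((-1 + (54 - 11))*(6/2) + 3599024) = 1/((-1 + 43)*(6*(1/2)) + 3599024) = 1/(42*3 + 3599024) = 1/(126 + 3599024) = 1/3599150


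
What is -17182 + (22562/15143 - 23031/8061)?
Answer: -699178167579/40689241 ≈ -17183.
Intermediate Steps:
-17182 + (22562/15143 - 23031/8061) = -17182 + (22562*(1/15143) - 23031*1/8061) = -17182 + (22562/15143 - 7677/2687) = -17182 - 55628717/40689241 = -699178167579/40689241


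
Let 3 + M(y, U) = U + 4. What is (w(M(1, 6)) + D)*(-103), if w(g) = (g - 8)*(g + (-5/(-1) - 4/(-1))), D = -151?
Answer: 17201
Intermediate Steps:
M(y, U) = 1 + U (M(y, U) = -3 + (U + 4) = -3 + (4 + U) = 1 + U)
w(g) = (-8 + g)*(9 + g) (w(g) = (-8 + g)*(g + (-5*(-1) - 4*(-1))) = (-8 + g)*(g + (5 + 4)) = (-8 + g)*(g + 9) = (-8 + g)*(9 + g))
(w(M(1, 6)) + D)*(-103) = ((-72 + (1 + 6) + (1 + 6)**2) - 151)*(-103) = ((-72 + 7 + 7**2) - 151)*(-103) = ((-72 + 7 + 49) - 151)*(-103) = (-16 - 151)*(-103) = -167*(-103) = 17201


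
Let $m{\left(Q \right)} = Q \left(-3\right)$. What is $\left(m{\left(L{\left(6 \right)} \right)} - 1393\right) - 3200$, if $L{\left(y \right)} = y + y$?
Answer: $-4629$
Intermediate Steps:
$L{\left(y \right)} = 2 y$
$m{\left(Q \right)} = - 3 Q$
$\left(m{\left(L{\left(6 \right)} \right)} - 1393\right) - 3200 = \left(- 3 \cdot 2 \cdot 6 - 1393\right) - 3200 = \left(\left(-3\right) 12 - 1393\right) - 3200 = \left(-36 - 1393\right) - 3200 = -1429 - 3200 = -4629$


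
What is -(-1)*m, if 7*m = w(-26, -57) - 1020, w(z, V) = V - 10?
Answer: -1087/7 ≈ -155.29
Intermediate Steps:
w(z, V) = -10 + V
m = -1087/7 (m = ((-10 - 57) - 1020)/7 = (-67 - 1020)/7 = (⅐)*(-1087) = -1087/7 ≈ -155.29)
-(-1)*m = -(-1)*(-1087)/7 = -1*1087/7 = -1087/7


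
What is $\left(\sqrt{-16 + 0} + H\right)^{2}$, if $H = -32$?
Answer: $1008 - 256 i \approx 1008.0 - 256.0 i$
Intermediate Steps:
$\left(\sqrt{-16 + 0} + H\right)^{2} = \left(\sqrt{-16 + 0} - 32\right)^{2} = \left(\sqrt{-16} - 32\right)^{2} = \left(4 i - 32\right)^{2} = \left(-32 + 4 i\right)^{2}$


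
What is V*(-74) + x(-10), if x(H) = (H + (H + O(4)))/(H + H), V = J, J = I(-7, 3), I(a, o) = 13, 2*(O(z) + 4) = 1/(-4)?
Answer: -153727/160 ≈ -960.79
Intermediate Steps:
O(z) = -33/8 (O(z) = -4 + (½)/(-4) = -4 + (½)*(-¼) = -4 - ⅛ = -33/8)
J = 13
V = 13
x(H) = (-33/8 + 2*H)/(2*H) (x(H) = (H + (H - 33/8))/(H + H) = (H + (-33/8 + H))/((2*H)) = (-33/8 + 2*H)*(1/(2*H)) = (-33/8 + 2*H)/(2*H))
V*(-74) + x(-10) = 13*(-74) + (-33/16 - 10)/(-10) = -962 - ⅒*(-193/16) = -962 + 193/160 = -153727/160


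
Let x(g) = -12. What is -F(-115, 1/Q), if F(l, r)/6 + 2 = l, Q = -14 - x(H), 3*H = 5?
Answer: 702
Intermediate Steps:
H = 5/3 (H = (⅓)*5 = 5/3 ≈ 1.6667)
Q = -2 (Q = -14 - 1*(-12) = -14 + 12 = -2)
F(l, r) = -12 + 6*l
-F(-115, 1/Q) = -(-12 + 6*(-115)) = -(-12 - 690) = -1*(-702) = 702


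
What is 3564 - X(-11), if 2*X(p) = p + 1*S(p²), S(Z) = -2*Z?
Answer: 7381/2 ≈ 3690.5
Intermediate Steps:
X(p) = p/2 - p² (X(p) = (p + 1*(-2*p²))/2 = (p - 2*p²)/2 = p/2 - p²)
3564 - X(-11) = 3564 - (-11)*(½ - 1*(-11)) = 3564 - (-11)*(½ + 11) = 3564 - (-11)*23/2 = 3564 - 1*(-253/2) = 3564 + 253/2 = 7381/2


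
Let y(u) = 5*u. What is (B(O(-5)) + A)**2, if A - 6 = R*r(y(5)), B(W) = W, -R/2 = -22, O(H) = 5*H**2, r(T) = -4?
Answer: 2025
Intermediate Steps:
R = 44 (R = -2*(-22) = 44)
A = -170 (A = 6 + 44*(-4) = 6 - 176 = -170)
(B(O(-5)) + A)**2 = (5*(-5)**2 - 170)**2 = (5*25 - 170)**2 = (125 - 170)**2 = (-45)**2 = 2025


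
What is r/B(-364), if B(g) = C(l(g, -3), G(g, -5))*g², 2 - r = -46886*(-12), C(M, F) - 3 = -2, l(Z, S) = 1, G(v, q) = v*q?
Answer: -281315/66248 ≈ -4.2464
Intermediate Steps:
G(v, q) = q*v
C(M, F) = 1 (C(M, F) = 3 - 2 = 1)
r = -562630 (r = 2 - (-46886)*(-12) = 2 - 1*562632 = 2 - 562632 = -562630)
B(g) = g² (B(g) = 1*g² = g²)
r/B(-364) = -562630/((-364)²) = -562630/132496 = -562630*1/132496 = -281315/66248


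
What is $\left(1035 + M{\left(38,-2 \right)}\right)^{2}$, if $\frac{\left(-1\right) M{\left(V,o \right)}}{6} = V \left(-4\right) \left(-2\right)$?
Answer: $622521$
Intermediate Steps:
$M{\left(V,o \right)} = - 48 V$ ($M{\left(V,o \right)} = - 6 V \left(-4\right) \left(-2\right) = - 6 - 4 V \left(-2\right) = - 6 \cdot 8 V = - 48 V$)
$\left(1035 + M{\left(38,-2 \right)}\right)^{2} = \left(1035 - 1824\right)^{2} = \left(-789\right)^{2} = 622521$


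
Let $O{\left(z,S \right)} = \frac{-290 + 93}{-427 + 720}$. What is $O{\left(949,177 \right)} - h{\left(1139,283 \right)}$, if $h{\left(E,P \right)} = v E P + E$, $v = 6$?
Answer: $- \frac{567002370}{293} \approx -1.9352 \cdot 10^{6}$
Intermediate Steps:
$O{\left(z,S \right)} = - \frac{197}{293}$
$h{\left(E,P \right)} = E + 6 E P$ ($h{\left(E,P \right)} = 6 E P + E = E + 6 E P$)
$O{\left(949,177 \right)} - h{\left(1139,283 \right)} = - \frac{197}{293} - 1139 \left(1 + 6 \cdot 283\right) = - \frac{197}{293} - 1139 \left(1 + 1698\right) = - \frac{197}{293} - 1139 \cdot 1699 = - \frac{197}{293} - 1935161 = - \frac{567002370}{293}$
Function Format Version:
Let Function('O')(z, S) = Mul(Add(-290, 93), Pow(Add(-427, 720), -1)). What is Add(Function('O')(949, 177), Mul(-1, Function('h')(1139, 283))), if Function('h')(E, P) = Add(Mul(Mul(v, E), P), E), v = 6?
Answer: Rational(-567002370, 293) ≈ -1.9352e+6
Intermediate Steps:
Function('O')(z, S) = Rational(-197, 293) (Function('O')(z, S) = Mul(-197, Pow(293, -1)) = Mul(-197, Rational(1, 293)) = Rational(-197, 293))
Function('h')(E, P) = Add(E, Mul(6, E, P)) (Function('h')(E, P) = Add(Mul(Mul(6, E), P), E) = Add(Mul(6, E, P), E) = Add(E, Mul(6, E, P)))
Add(Function('O')(949, 177), Mul(-1, Function('h')(1139, 283))) = Add(Rational(-197, 293), Mul(-1, Mul(1139, Add(1, Mul(6, 283))))) = Add(Rational(-197, 293), Mul(-1, Mul(1139, Add(1, 1698)))) = Add(Rational(-197, 293), Mul(-1, Mul(1139, 1699))) = Add(Rational(-197, 293), Mul(-1, 1935161)) = Add(Rational(-197, 293), -1935161) = Rational(-567002370, 293)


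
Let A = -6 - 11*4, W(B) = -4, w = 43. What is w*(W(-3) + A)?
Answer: -2322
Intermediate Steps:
A = -50 (A = -6 - 44 = -50)
w*(W(-3) + A) = 43*(-4 - 50) = 43*(-54) = -2322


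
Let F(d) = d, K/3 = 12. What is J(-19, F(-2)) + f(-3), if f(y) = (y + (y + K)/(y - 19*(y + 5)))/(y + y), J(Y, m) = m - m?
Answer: 26/41 ≈ 0.63415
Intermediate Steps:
K = 36 (K = 3*12 = 36)
J(Y, m) = 0
f(y) = (y + (36 + y)/(-95 - 18*y))/(2*y) (f(y) = (y + (y + 36)/(y - 19*(y + 5)))/(y + y) = (y + (36 + y)/(y - 19*(5 + y)))/((2*y)) = (y + (36 + y)/(y + (-95 - 19*y)))*(1/(2*y)) = (y + (36 + y)/(-95 - 18*y))*(1/(2*y)) = (y + (36 + y)/(-95 - 18*y))/(2*y))
J(-19, F(-2)) + f(-3) = 0 + (-18 + 9*(-3)² + 47*(-3))/((-3)*(95 + 18*(-3))) = 0 - (-18 + 9*9 - 141)/(3*(95 - 54)) = 0 - ⅓*(-18 + 81 - 141)/41 = 0 - ⅓*1/41*(-78) = 0 + 26/41 = 26/41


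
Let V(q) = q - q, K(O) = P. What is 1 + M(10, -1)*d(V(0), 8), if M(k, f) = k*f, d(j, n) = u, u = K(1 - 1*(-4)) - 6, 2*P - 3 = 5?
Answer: 21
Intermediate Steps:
P = 4 (P = 3/2 + (1/2)*5 = 3/2 + 5/2 = 4)
K(O) = 4
u = -2 (u = 4 - 6 = -2)
V(q) = 0
d(j, n) = -2
M(k, f) = f*k
1 + M(10, -1)*d(V(0), 8) = 1 - 1*10*(-2) = 1 - 10*(-2) = 1 + 20 = 21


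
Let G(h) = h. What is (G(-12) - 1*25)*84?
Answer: -3108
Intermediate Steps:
(G(-12) - 1*25)*84 = (-12 - 1*25)*84 = (-12 - 25)*84 = -37*84 = -3108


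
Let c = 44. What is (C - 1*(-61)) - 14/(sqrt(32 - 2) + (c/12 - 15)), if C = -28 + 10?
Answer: 19763/443 + 63*sqrt(30)/443 ≈ 45.391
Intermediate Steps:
C = -18
(C - 1*(-61)) - 14/(sqrt(32 - 2) + (c/12 - 15)) = (-18 - 1*(-61)) - 14/(sqrt(32 - 2) + (44/12 - 15)) = (-18 + 61) - 14/(sqrt(30) + (44*(1/12) - 15)) = 43 - 14/(sqrt(30) + (11/3 - 15)) = 43 - 14/(sqrt(30) - 34/3) = 43 - 14/(-34/3 + sqrt(30))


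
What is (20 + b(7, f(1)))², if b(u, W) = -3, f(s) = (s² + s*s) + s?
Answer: 289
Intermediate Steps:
f(s) = s + 2*s² (f(s) = (s² + s²) + s = 2*s² + s = s + 2*s²)
(20 + b(7, f(1)))² = (20 - 3)² = 17² = 289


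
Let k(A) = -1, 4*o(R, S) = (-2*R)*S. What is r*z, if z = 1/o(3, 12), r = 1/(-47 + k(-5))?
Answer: 1/864 ≈ 0.0011574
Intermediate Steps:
o(R, S) = -R*S/2 (o(R, S) = ((-2*R)*S)/4 = (-2*R*S)/4 = -R*S/2)
r = -1/48 (r = 1/(-47 - 1) = 1/(-48) = -1/48 ≈ -0.020833)
z = -1/18 (z = 1/(-½*3*12) = 1/(-18) = -1/18 ≈ -0.055556)
r*z = -1/48*(-1/18) = 1/864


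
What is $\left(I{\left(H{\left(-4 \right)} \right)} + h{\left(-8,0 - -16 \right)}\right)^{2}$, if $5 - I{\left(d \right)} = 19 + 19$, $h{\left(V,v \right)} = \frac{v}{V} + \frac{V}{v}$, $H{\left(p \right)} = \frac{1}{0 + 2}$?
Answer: $\frac{5041}{4} \approx 1260.3$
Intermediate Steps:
$H{\left(p \right)} = \frac{1}{2}$
$h{\left(V,v \right)} = \frac{V}{v} + \frac{v}{V}$
$I{\left(d \right)} = -33$ ($I{\left(d \right)} = 5 - \left(19 + 19\right) = 5 - 38 = -33$)
$\left(I{\left(H{\left(-4 \right)} \right)} + h{\left(-8,0 - -16 \right)}\right)^{2} = \left(-33 - \left(\frac{8}{0 - -16} - \frac{0 - -16}{-8}\right)\right)^{2} = \left(-33 - \left(\frac{8}{0 + 16} - \left(0 + 16\right) \left(- \frac{1}{8}\right)\right)\right)^{2} = \left(-33 - \left(2 + \frac{8}{16}\right)\right)^{2} = \left(-33 - \frac{5}{2}\right)^{2} = \left(- \frac{71}{2}\right)^{2} = \frac{5041}{4}$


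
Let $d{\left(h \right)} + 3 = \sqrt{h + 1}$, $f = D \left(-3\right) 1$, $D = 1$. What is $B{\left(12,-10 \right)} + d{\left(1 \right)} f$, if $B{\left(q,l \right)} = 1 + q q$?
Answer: $154 - 3 \sqrt{2} \approx 149.76$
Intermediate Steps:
$B{\left(q,l \right)} = 1 + q^{2}$
$f = -3$ ($f = 1 \left(-3\right) 1 = \left(-3\right) 1 = -3$)
$d{\left(h \right)} = -3 + \sqrt{1 + h}$ ($d{\left(h \right)} = -3 + \sqrt{h + 1} = -3 + \sqrt{1 + h}$)
$B{\left(12,-10 \right)} + d{\left(1 \right)} f = \left(1 + 12^{2}\right) + \left(-3 + \sqrt{1 + 1}\right) \left(-3\right) = \left(1 + 144\right) + \left(-3 + \sqrt{2}\right) \left(-3\right) = 145 + \left(9 - 3 \sqrt{2}\right) = 154 - 3 \sqrt{2}$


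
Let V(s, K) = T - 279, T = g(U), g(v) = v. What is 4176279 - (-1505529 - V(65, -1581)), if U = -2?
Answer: 5681527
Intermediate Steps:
T = -2
V(s, K) = -281 (V(s, K) = -2 - 279 = -281)
4176279 - (-1505529 - V(65, -1581)) = 4176279 - (-1505529 - 1*(-281)) = 4176279 - (-1505529 + 281) = 4176279 - 1*(-1505248) = 4176279 + 1505248 = 5681527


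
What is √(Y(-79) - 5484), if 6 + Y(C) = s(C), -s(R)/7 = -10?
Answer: 2*I*√1355 ≈ 73.621*I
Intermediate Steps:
s(R) = 70 (s(R) = -7*(-10) = 70)
Y(C) = 64 (Y(C) = -6 + 70 = 64)
√(Y(-79) - 5484) = √(64 - 5484) = √(-5420) = 2*I*√1355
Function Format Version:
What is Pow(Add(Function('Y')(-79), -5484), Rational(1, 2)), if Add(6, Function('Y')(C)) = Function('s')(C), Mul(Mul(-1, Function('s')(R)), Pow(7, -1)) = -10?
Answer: Mul(2, I, Pow(1355, Rational(1, 2))) ≈ Mul(73.621, I)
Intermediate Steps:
Function('s')(R) = 70 (Function('s')(R) = Mul(-7, -10) = 70)
Function('Y')(C) = 64 (Function('Y')(C) = Add(-6, 70) = 64)
Pow(Add(Function('Y')(-79), -5484), Rational(1, 2)) = Pow(Add(64, -5484), Rational(1, 2)) = Pow(-5420, Rational(1, 2)) = Mul(2, I, Pow(1355, Rational(1, 2)))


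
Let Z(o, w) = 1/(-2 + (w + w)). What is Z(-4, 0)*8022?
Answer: -4011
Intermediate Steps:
Z(o, w) = 1/(-2 + 2*w)
Z(-4, 0)*8022 = (1/(2*(-1 + 0)))*8022 = ((1/2)/(-1))*8022 = ((1/2)*(-1))*8022 = -1/2*8022 = -4011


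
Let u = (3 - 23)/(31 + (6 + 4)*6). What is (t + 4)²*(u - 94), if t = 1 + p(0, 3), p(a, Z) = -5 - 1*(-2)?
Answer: -34296/91 ≈ -376.88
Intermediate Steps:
p(a, Z) = -3 (p(a, Z) = -5 + 2 = -3)
t = -2 (t = 1 - 3 = -2)
u = -20/91 (u = -20/(31 + 10*6) = -20/(31 + 60) = -20/91 ≈ -0.21978)
(t + 4)²*(u - 94) = (-2 + 4)²*(-20/91 - 94) = 2²*(-8574/91) = 4*(-8574/91) = -34296/91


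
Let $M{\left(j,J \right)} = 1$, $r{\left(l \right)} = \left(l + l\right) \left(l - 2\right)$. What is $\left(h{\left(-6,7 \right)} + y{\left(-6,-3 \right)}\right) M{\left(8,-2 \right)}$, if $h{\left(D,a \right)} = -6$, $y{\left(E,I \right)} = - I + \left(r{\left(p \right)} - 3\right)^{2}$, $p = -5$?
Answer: $4486$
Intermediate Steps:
$r{\left(l \right)} = 2 l \left(-2 + l\right)$
$y{\left(E,I \right)} = 4489 - I$ ($y{\left(E,I \right)} = - I + \left(2 \left(-5\right) \left(-2 - 5\right) - 3\right)^{2} = - I + \left(2 \left(-5\right) \left(-7\right) - 3\right)^{2} = - I + \left(70 - 3\right)^{2} = - I + 67^{2} = - I + 4489 = 4489 - I$)
$\left(h{\left(-6,7 \right)} + y{\left(-6,-3 \right)}\right) M{\left(8,-2 \right)} = \left(-6 + \left(4489 - -3\right)\right) 1 = \left(-6 + \left(4489 + 3\right)\right) 1 = \left(-6 + 4492\right) 1 = 4486 \cdot 1 = 4486$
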